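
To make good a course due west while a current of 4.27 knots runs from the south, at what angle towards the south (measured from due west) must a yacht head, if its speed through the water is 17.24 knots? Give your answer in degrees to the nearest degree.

14°

The current pushes perpendicular to the desired track; the heading must have a component into the current equal to 4.27 knots: 17.24 sin θ = 4.27.
sin θ = 0.2477, so θ = 14.340°.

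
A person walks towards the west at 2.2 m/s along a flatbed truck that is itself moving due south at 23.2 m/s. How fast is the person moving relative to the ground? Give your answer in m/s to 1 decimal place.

Taking east as x and north as y: flatbed truck velocity = (0.000, -23.200) m/s; person velocity relative to flatbed truck = (-2.200, 0.000) m/s.
Velocity relative to ground = (0.000, -23.200) + (-2.200, 0.000) = (-2.200, -23.200) m/s.
Speed = |(-2.200, -23.200)| = 23.304 m/s.

23.3 m/s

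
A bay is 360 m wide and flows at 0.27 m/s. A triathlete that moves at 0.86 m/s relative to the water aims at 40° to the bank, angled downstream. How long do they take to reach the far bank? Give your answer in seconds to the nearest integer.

651 s

The component of the triathlete's velocity perpendicular to the bank is 0.86 × sin 40° = 0.553 m/s.
The flow acts along the bank and has no component across it.
Time = 360 / 0.553 = 651.233 s.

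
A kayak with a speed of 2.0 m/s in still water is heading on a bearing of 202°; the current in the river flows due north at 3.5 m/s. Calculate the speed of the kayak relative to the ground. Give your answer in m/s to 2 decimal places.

Taking east as x and north as y: velocity relative to the water = (-0.749, -1.854) m/s; the water relative to ground = (0.000, 3.500) m/s.
Velocity relative to ground = (-0.749, -1.854) + (0.000, 3.500) = (-0.749, 1.646) m/s.
Speed = |(-0.749, 1.646)| = 1.808 m/s.

1.81 m/s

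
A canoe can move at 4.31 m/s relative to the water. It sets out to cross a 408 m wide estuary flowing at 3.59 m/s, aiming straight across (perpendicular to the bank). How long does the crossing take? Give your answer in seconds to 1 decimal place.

The component of the canoe's velocity perpendicular to the bank is 4.31 m/s.
The flow acts along the bank and has no component across it.
Time = 408 / 4.310 = 94.664 s.

94.7 s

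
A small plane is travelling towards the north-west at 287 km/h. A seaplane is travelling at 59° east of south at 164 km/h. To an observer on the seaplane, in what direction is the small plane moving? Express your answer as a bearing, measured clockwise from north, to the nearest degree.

Taking east as x and north as y: small plane velocity = (-202.940, 202.940) km/h; seaplane velocity = (140.575, -84.466) km/h.
Velocity of small plane relative to seaplane = (-202.940, 202.940) − (140.575, -84.466) = (-343.515, 287.406) km/h.
Bearing = atan2(-343.52, 287.41) = 309.92° clockwise from north.

310°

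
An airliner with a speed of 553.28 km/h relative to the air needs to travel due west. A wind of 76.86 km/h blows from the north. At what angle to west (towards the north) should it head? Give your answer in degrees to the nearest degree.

The wind pushes perpendicular to the desired track; the heading must have a component into the wind equal to 76.86 km/h: 553.28 sin θ = 76.86.
sin θ = 0.1389, so θ = 7.985°.

8°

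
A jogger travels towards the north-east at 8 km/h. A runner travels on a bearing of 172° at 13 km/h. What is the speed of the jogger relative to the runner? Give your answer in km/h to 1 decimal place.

18.9 km/h

Taking east as x and north as y: jogger velocity = (5.657, 5.657) km/h; runner velocity = (1.809, -12.873) km/h.
Velocity of jogger relative to runner = (5.657, 5.657) − (1.809, -12.873) = (3.848, 18.530) km/h.
Magnitude = |(3.848, 18.530)| = 18.926 km/h.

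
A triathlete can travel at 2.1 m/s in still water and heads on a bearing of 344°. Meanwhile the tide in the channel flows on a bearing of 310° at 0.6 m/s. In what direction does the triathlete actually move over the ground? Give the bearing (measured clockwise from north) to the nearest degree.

337°

Taking east as x and north as y: velocity relative to the water = (-0.579, 2.019) m/s; the water relative to ground = (-0.460, 0.386) m/s.
Velocity relative to ground = (-0.579, 2.019) + (-0.460, 0.386) = (-1.038, 2.404) m/s.
Bearing = atan2(-1.04, 2.40) = 336.64° clockwise from north.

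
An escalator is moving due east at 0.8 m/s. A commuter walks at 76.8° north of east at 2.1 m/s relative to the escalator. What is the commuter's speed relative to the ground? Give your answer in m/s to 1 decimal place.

Taking east as x and north as y: escalator velocity = (0.800, 0.000) m/s; commuter velocity relative to escalator = (0.480, 2.045) m/s.
Velocity relative to ground = (0.800, 0.000) + (0.480, 2.045) = (1.280, 2.045) m/s.
Speed = |(1.280, 2.045)| = 2.412 m/s.

2.4 m/s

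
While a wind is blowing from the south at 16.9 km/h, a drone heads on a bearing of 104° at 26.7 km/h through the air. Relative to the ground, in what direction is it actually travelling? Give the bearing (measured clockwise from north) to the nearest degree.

068°

Taking east as x and north as y: velocity relative to the air = (25.907, -6.459) km/h; the air relative to ground = (0.000, 16.900) km/h.
Velocity relative to ground = (25.907, -6.459) + (0.000, 16.900) = (25.907, 10.441) km/h.
Bearing = atan2(25.91, 10.44) = 68.05° clockwise from north.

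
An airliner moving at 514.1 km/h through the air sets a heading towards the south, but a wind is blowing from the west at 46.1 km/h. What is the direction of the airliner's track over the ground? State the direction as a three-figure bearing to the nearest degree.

Taking east as x and north as y: velocity relative to the air = (0.000, -514.100) km/h; the air relative to ground = (46.100, 0.000) km/h.
Velocity relative to ground = (0.000, -514.100) + (46.100, 0.000) = (46.100, -514.100) km/h.
Bearing = atan2(46.10, -514.10) = 174.88° clockwise from north.

175°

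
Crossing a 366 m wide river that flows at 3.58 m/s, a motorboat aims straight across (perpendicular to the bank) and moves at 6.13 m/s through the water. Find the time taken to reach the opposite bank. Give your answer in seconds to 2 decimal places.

59.71 s

The component of the motorboat's velocity perpendicular to the bank is 6.13 m/s.
The current is parallel to the bank, so it does not affect the crossing time.
Time = 366 / 6.130 = 59.706 s.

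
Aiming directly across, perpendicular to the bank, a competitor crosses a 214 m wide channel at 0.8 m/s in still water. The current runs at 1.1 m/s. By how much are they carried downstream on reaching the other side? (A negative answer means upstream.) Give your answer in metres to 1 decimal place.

Perpendicular speed = 0.800 m/s; crossing time = 214 / 0.800 = 267.500 s.
Net downstream speed = 1.100 m/s.
Drift = 1.100 × 267.500 = 294.250 m (downstream).

294.3 m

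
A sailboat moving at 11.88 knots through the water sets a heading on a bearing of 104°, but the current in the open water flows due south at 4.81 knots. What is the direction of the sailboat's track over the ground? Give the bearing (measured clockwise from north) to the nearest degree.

Taking east as x and north as y: velocity relative to the water = (11.527, -2.874) knots; the water relative to ground = (0.000, -4.810) knots.
Velocity relative to ground = (11.527, -2.874) + (0.000, -4.810) = (11.527, -7.684) knots.
Bearing = atan2(11.53, -7.68) = 123.69° clockwise from north.

124°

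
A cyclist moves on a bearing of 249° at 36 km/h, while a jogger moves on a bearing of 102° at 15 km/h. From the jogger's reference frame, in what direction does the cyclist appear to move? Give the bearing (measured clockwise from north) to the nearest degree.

259°

Taking east as x and north as y: cyclist velocity = (-33.609, -12.901) km/h; jogger velocity = (14.672, -3.119) km/h.
Velocity of cyclist relative to jogger = (-33.609, -12.901) − (14.672, -3.119) = (-48.281, -9.783) km/h.
Bearing = atan2(-48.28, -9.78) = 258.55° clockwise from north.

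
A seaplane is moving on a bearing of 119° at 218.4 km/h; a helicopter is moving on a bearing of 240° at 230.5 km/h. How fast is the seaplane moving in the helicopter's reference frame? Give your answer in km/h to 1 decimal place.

390.7 km/h

Taking east as x and north as y: seaplane velocity = (191.017, -105.882) km/h; helicopter velocity = (-199.619, -115.250) km/h.
Velocity of seaplane relative to helicopter = (191.017, -105.882) − (-199.619, -115.250) = (390.636, 9.368) km/h.
Magnitude = |(390.636, 9.368)| = 390.748 km/h.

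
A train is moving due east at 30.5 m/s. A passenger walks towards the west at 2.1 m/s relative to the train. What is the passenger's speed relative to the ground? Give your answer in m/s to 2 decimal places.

28.40 m/s

Taking east as x and north as y: train velocity = (30.500, 0.000) m/s; passenger velocity relative to train = (-2.100, 0.000) m/s.
Velocity relative to ground = (30.500, 0.000) + (-2.100, 0.000) = (28.400, 0.000) m/s.
Speed = |(28.400, 0.000)| = 28.400 m/s.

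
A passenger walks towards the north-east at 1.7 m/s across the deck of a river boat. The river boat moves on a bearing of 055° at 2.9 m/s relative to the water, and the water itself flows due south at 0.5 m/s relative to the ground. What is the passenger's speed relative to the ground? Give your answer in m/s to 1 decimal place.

4.3 m/s

In east/north components (m/s): passenger relative to river boat = (1.202, 1.202); river boat relative to water = (2.376, 1.663); water relative to ground = (0.000, -0.500).
Sum = (3.578, 2.365) m/s.
Speed = |(3.578, 2.365)| = 4.289 m/s.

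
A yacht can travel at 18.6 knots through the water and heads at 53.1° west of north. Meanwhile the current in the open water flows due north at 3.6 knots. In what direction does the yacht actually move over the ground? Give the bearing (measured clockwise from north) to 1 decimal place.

314.8°

Taking east as x and north as y: velocity relative to the water = (-14.874, 11.168) knots; the water relative to ground = (0.000, 3.600) knots.
Velocity relative to ground = (-14.874, 11.168) + (0.000, 3.600) = (-14.874, 14.768) knots.
Bearing = atan2(-14.87, 14.77) = 314.79° clockwise from north.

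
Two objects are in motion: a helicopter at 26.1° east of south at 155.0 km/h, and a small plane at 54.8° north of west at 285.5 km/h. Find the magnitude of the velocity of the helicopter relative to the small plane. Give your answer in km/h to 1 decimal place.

439.2 km/h

Taking east as x and north as y: helicopter velocity = (68.191, -139.194) km/h; small plane velocity = (-164.571, 233.295) km/h.
Velocity of helicopter relative to small plane = (68.191, -139.194) − (-164.571, 233.295) = (232.762, -372.489) km/h.
Magnitude = |(232.762, -372.489)| = 439.234 km/h.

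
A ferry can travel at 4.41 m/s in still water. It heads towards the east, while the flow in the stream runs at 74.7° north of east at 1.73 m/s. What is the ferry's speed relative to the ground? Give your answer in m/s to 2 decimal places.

5.14 m/s

Taking east as x and north as y: velocity relative to the water = (4.410, 0.000) m/s; the water relative to ground = (0.457, 1.669) m/s.
Velocity relative to ground = (4.410, 0.000) + (0.457, 1.669) = (4.867, 1.669) m/s.
Speed = |(4.867, 1.669)| = 5.145 m/s.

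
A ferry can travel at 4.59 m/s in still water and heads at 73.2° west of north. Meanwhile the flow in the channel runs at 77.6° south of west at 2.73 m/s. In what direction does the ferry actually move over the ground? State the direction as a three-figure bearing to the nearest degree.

Taking east as x and north as y: velocity relative to the water = (-4.394, 1.327) m/s; the water relative to ground = (-0.586, -2.666) m/s.
Velocity relative to ground = (-4.394, 1.327) + (-0.586, -2.666) = (-4.980, -1.340) m/s.
Bearing = atan2(-4.98, -1.34) = 254.94° clockwise from north.

255°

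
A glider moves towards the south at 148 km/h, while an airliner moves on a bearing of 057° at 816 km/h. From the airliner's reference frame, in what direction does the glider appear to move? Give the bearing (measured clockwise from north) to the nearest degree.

229°

Taking east as x and north as y: glider velocity = (0.000, -148.000) km/h; airliner velocity = (684.355, 444.425) km/h.
Velocity of glider relative to airliner = (0.000, -148.000) − (684.355, 444.425) = (-684.355, -592.425) km/h.
Bearing = atan2(-684.36, -592.43) = 229.12° clockwise from north.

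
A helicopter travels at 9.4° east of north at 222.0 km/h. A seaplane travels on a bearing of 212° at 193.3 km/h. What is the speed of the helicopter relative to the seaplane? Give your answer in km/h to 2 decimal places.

Taking east as x and north as y: helicopter velocity = (36.258, 219.019) km/h; seaplane velocity = (-102.433, -163.928) km/h.
Velocity of helicopter relative to seaplane = (36.258, 219.019) − (-102.433, -163.928) = (138.692, 382.947) km/h.
Magnitude = |(138.692, 382.947)| = 407.288 km/h.

407.29 km/h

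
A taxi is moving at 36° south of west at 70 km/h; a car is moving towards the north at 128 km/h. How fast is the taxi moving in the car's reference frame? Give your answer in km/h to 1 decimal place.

178.4 km/h

Taking east as x and north as y: taxi velocity = (-56.631, -41.145) km/h; car velocity = (0.000, 128.000) km/h.
Velocity of taxi relative to car = (-56.631, -41.145) − (0.000, 128.000) = (-56.631, -169.145) km/h.
Magnitude = |(-56.631, -169.145)| = 178.374 km/h.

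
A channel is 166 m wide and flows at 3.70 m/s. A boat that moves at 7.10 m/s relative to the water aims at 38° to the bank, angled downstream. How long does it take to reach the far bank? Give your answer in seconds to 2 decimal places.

37.98 s

The component of the boat's velocity perpendicular to the bank is 7.10 × sin 38° = 4.371 m/s.
The flow acts along the bank and has no component across it.
Time = 166 / 4.371 = 37.976 s.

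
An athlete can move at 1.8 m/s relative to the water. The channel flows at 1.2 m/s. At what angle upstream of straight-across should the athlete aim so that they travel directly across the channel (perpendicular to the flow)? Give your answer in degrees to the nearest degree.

To cancel the current, the upstream component of the athlete's velocity must equal the flow: 1.8 sin θ = 1.2.
sin θ = 1.2 / 1.8 = 0.6667.
θ = arcsin(0.6667) = 41.810°.

42°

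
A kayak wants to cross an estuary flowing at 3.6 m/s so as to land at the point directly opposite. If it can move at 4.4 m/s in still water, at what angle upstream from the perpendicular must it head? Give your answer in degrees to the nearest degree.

To cancel the current, the upstream component of the kayak's velocity must equal the flow: 4.4 sin θ = 3.6.
sin θ = 3.6 / 4.4 = 0.8182.
θ = arcsin(0.8182) = 54.903°.

55°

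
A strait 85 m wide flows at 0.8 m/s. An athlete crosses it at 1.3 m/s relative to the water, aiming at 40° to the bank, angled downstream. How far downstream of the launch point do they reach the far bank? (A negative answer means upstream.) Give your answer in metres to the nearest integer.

183 m

Perpendicular speed = 0.836 m/s; crossing time = 85 / 0.836 = 101.720 s.
Net downstream speed = 1.796 m/s.
Drift = 1.796 × 101.720 = 182.675 m (downstream).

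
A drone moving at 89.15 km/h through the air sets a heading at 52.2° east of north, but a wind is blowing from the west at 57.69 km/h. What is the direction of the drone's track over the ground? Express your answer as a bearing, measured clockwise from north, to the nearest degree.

Taking east as x and north as y: velocity relative to the air = (70.442, 54.641) km/h; the air relative to ground = (57.690, 0.000) km/h.
Velocity relative to ground = (70.442, 54.641) + (57.690, 0.000) = (128.132, 54.641) km/h.
Bearing = atan2(128.13, 54.64) = 66.90° clockwise from north.

067°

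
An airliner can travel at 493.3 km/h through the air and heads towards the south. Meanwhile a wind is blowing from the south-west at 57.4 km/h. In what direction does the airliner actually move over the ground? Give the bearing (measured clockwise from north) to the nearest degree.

Taking east as x and north as y: velocity relative to the air = (0.000, -493.300) km/h; the air relative to ground = (40.588, 40.588) km/h.
Velocity relative to ground = (0.000, -493.300) + (40.588, 40.588) = (40.588, -452.712) km/h.
Bearing = atan2(40.59, -452.71) = 174.88° clockwise from north.

175°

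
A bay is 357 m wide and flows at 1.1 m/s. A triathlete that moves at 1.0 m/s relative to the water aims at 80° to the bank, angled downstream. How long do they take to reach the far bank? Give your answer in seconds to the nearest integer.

363 s

The component of the triathlete's velocity perpendicular to the bank is 1.0 × sin 80° = 0.985 m/s.
The current is parallel to the bank, so it does not affect the crossing time.
Time = 357 / 0.985 = 362.507 s.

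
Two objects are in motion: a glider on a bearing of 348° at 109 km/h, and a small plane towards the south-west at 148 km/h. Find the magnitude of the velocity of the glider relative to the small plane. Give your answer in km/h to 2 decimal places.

226.62 km/h

Taking east as x and north as y: glider velocity = (-22.662, 106.618) km/h; small plane velocity = (-104.652, -104.652) km/h.
Velocity of glider relative to small plane = (-22.662, 106.618) − (-104.652, -104.652) = (81.989, 211.270) km/h.
Magnitude = |(81.989, 211.270)| = 226.621 km/h.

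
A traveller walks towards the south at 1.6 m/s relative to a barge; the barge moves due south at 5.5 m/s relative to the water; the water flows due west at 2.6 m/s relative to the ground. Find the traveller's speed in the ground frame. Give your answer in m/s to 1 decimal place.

In east/north components (m/s): traveller relative to barge = (0.000, -1.600); barge relative to water = (0.000, -5.500); water relative to ground = (-2.600, 0.000).
Sum = (-2.600, -7.100) m/s.
Speed = |(-2.600, -7.100)| = 7.561 m/s.

7.6 m/s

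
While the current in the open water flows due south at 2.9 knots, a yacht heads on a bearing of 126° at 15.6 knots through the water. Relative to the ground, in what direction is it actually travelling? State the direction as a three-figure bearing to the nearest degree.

134°

Taking east as x and north as y: velocity relative to the water = (12.621, -9.169) knots; the water relative to ground = (0.000, -2.900) knots.
Velocity relative to ground = (12.621, -9.169) + (0.000, -2.900) = (12.621, -12.069) knots.
Bearing = atan2(12.62, -12.07) = 133.72° clockwise from north.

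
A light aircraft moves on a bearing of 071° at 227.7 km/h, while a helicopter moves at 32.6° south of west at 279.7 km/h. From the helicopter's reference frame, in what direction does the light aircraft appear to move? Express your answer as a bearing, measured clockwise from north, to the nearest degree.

Taking east as x and north as y: light aircraft velocity = (215.295, 74.132) km/h; helicopter velocity = (-235.634, -150.694) km/h.
Velocity of light aircraft relative to helicopter = (215.295, 74.132) − (-235.634, -150.694) = (450.929, 224.826) km/h.
Bearing = atan2(450.93, 224.83) = 63.50° clockwise from north.

063°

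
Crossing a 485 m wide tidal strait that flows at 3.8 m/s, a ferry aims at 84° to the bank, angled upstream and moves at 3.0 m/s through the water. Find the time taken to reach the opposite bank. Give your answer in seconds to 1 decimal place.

162.6 s

The component of the ferry's velocity perpendicular to the bank is 3.0 × sin 84° = 2.984 m/s.
The flow acts along the bank and has no component across it.
Time = 485 / 2.984 = 162.557 s.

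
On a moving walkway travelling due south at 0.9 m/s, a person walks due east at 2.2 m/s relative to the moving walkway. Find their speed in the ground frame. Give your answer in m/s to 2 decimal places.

2.38 m/s

Taking east as x and north as y: moving walkway velocity = (0.000, -0.900) m/s; person velocity relative to moving walkway = (2.200, 0.000) m/s.
Velocity relative to ground = (0.000, -0.900) + (2.200, 0.000) = (2.200, -0.900) m/s.
Speed = |(2.200, -0.900)| = 2.377 m/s.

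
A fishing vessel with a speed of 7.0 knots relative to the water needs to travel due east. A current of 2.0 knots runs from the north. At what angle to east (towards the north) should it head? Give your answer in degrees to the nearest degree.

The current pushes perpendicular to the desired track; the heading must have a component into the current equal to 2.0 knots: 7.0 sin θ = 2.0.
sin θ = 0.2857, so θ = 16.602°.

17°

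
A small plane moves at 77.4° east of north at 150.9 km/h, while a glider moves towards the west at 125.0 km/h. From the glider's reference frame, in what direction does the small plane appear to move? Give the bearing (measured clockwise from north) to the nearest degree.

Taking east as x and north as y: small plane velocity = (147.266, 32.918) km/h; glider velocity = (-125.000, 0.000) km/h.
Velocity of small plane relative to glider = (147.266, 32.918) − (-125.000, 0.000) = (272.266, 32.918) km/h.
Bearing = atan2(272.27, 32.92) = 83.11° clockwise from north.

083°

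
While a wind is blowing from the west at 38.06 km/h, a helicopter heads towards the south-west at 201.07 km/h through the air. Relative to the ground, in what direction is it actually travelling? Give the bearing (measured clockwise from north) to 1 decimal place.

216.2°

Taking east as x and north as y: velocity relative to the air = (-142.178, -142.178) km/h; the air relative to ground = (38.060, 0.000) km/h.
Velocity relative to ground = (-142.178, -142.178) + (38.060, 0.000) = (-104.118, -142.178) km/h.
Bearing = atan2(-104.12, -142.18) = 216.22° clockwise from north.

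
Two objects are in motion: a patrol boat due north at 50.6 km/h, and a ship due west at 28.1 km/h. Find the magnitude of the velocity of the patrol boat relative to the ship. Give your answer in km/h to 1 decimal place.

57.9 km/h

Taking east as x and north as y: patrol boat velocity = (0.000, 50.600) km/h; ship velocity = (-28.100, 0.000) km/h.
Velocity of patrol boat relative to ship = (0.000, 50.600) − (-28.100, 0.000) = (28.100, 50.600) km/h.
Magnitude = |(28.100, 50.600)| = 57.879 km/h.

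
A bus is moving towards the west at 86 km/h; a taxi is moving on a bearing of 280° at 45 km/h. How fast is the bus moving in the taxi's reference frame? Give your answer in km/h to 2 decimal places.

Taking east as x and north as y: bus velocity = (-86.000, 0.000) km/h; taxi velocity = (-44.316, 7.814) km/h.
Velocity of bus relative to taxi = (-86.000, 0.000) − (-44.316, 7.814) = (-41.684, -7.814) km/h.
Magnitude = |(-41.684, -7.814)| = 42.410 km/h.

42.41 km/h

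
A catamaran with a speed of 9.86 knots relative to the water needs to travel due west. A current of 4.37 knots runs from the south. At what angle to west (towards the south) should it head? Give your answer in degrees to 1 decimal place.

26.3°

The current pushes perpendicular to the desired track; the heading must have a component into the current equal to 4.37 knots: 9.86 sin θ = 4.37.
sin θ = 0.4432, so θ = 26.309°.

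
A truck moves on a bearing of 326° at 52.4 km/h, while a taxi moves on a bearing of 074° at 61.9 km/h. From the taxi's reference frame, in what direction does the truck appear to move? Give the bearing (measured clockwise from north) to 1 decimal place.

Taking east as x and north as y: truck velocity = (-29.302, 43.442) km/h; taxi velocity = (59.502, 17.062) km/h.
Velocity of truck relative to taxi = (-29.302, 43.442) − (59.502, 17.062) = (-88.804, 26.380) km/h.
Bearing = atan2(-88.80, 26.38) = 286.54° clockwise from north.

286.5°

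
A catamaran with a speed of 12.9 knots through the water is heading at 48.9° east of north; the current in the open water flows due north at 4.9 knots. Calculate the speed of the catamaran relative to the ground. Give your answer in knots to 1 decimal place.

Taking east as x and north as y: velocity relative to the water = (9.721, 8.480) knots; the water relative to ground = (0.000, 4.900) knots.
Velocity relative to ground = (9.721, 8.480) + (0.000, 4.900) = (9.721, 13.380) knots.
Speed = |(9.721, 13.380)| = 16.539 knots.

16.5 knots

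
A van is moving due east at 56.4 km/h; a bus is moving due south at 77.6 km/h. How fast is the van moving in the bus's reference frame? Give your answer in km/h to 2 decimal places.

95.93 km/h

Taking east as x and north as y: van velocity = (56.400, 0.000) km/h; bus velocity = (0.000, -77.600) km/h.
Velocity of van relative to bus = (56.400, 0.000) − (0.000, -77.600) = (56.400, 77.600) km/h.
Magnitude = |(56.400, 77.600)| = 95.931 km/h.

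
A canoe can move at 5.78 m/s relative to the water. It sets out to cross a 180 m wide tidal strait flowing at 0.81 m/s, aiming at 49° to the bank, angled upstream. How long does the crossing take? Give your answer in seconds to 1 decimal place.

The component of the canoe's velocity perpendicular to the bank is 5.78 × sin 49° = 4.362 m/s.
The current is parallel to the bank, so it does not affect the crossing time.
Time = 180 / 4.362 = 41.263 s.

41.3 s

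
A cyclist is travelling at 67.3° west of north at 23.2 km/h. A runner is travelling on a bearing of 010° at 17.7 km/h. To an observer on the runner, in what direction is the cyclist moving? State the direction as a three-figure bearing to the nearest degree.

251°

Taking east as x and north as y: cyclist velocity = (-21.403, 8.953) km/h; runner velocity = (3.074, 17.431) km/h.
Velocity of cyclist relative to runner = (-21.403, 8.953) − (3.074, 17.431) = (-24.476, -8.478) km/h.
Bearing = atan2(-24.48, -8.48) = 250.90° clockwise from north.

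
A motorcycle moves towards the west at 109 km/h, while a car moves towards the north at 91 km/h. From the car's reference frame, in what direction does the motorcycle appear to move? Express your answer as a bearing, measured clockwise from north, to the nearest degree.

230°

Taking east as x and north as y: motorcycle velocity = (-109.000, 0.000) km/h; car velocity = (0.000, 91.000) km/h.
Velocity of motorcycle relative to car = (-109.000, 0.000) − (0.000, 91.000) = (-109.000, -91.000) km/h.
Bearing = atan2(-109.00, -91.00) = 230.14° clockwise from north.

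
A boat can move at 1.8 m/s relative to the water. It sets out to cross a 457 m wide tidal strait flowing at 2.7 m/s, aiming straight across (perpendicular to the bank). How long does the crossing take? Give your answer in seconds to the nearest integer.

254 s

The component of the boat's velocity perpendicular to the bank is 1.8 m/s.
Only the cross-stream component determines the crossing time; the current contributes nothing perpendicular to the bank.
Time = 457 / 1.800 = 253.889 s.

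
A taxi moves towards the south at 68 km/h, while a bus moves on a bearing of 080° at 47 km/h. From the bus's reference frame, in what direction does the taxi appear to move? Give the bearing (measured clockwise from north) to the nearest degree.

211°

Taking east as x and north as y: taxi velocity = (0.000, -68.000) km/h; bus velocity = (46.286, 8.161) km/h.
Velocity of taxi relative to bus = (0.000, -68.000) − (46.286, 8.161) = (-46.286, -76.161) km/h.
Bearing = atan2(-46.29, -76.16) = 211.29° clockwise from north.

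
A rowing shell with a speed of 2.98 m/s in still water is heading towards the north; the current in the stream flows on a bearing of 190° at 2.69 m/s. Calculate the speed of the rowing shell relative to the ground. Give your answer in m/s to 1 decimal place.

Taking east as x and north as y: velocity relative to the water = (0.000, 2.980) m/s; the water relative to ground = (-0.467, -2.649) m/s.
Velocity relative to ground = (0.000, 2.980) + (-0.467, -2.649) = (-0.467, 0.331) m/s.
Speed = |(-0.467, 0.331)| = 0.572 m/s.

0.6 m/s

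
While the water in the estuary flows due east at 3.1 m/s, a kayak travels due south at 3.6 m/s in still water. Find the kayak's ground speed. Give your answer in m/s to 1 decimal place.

4.8 m/s

Taking east as x and north as y: velocity relative to the water = (0.000, -3.600) m/s; the water relative to ground = (3.100, 0.000) m/s.
Velocity relative to ground = (0.000, -3.600) + (3.100, 0.000) = (3.100, -3.600) m/s.
Speed = |(3.100, -3.600)| = 4.751 m/s.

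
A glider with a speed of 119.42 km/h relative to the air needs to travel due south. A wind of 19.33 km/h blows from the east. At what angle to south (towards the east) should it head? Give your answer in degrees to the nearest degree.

9°

The wind pushes perpendicular to the desired track; the heading must have a component into the wind equal to 19.33 km/h: 119.42 sin θ = 19.33.
sin θ = 0.1619, so θ = 9.315°.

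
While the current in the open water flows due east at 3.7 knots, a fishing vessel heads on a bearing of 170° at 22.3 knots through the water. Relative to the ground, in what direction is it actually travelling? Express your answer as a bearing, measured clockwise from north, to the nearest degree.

Taking east as x and north as y: velocity relative to the water = (3.872, -21.961) knots; the water relative to ground = (3.700, 0.000) knots.
Velocity relative to ground = (3.872, -21.961) + (3.700, 0.000) = (7.572, -21.961) knots.
Bearing = atan2(7.57, -21.96) = 160.98° clockwise from north.

161°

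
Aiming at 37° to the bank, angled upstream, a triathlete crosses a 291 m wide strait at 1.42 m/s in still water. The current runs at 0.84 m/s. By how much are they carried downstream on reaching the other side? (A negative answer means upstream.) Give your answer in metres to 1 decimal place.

-100.1 m

Perpendicular speed = 0.855 m/s; crossing time = 291 / 0.855 = 340.519 s.
Net downstream speed = -0.294 m/s.
Drift = -0.294 × 340.519 = -100.134 m (upstream).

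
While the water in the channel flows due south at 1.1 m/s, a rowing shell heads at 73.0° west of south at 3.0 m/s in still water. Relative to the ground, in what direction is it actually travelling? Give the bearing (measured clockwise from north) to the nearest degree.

235°

Taking east as x and north as y: velocity relative to the water = (-2.869, -0.877) m/s; the water relative to ground = (0.000, -1.100) m/s.
Velocity relative to ground = (-2.869, -0.877) + (0.000, -1.100) = (-2.869, -1.977) m/s.
Bearing = atan2(-2.87, -1.98) = 235.43° clockwise from north.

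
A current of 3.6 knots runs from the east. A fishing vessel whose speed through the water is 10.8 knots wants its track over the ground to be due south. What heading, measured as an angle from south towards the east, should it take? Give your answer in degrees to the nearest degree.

The current pushes perpendicular to the desired track; the heading must have a component into the current equal to 3.6 knots: 10.8 sin θ = 3.6.
sin θ = 0.3333, so θ = 19.471°.

19°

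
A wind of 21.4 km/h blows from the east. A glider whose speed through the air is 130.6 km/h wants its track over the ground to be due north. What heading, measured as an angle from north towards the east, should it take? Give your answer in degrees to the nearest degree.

The wind pushes perpendicular to the desired track; the heading must have a component into the wind equal to 21.4 km/h: 130.6 sin θ = 21.4.
sin θ = 0.1639, so θ = 9.431°.

9°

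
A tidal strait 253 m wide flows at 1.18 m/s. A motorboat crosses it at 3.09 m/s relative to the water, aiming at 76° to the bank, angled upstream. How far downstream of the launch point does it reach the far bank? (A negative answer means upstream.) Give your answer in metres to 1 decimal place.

Perpendicular speed = 2.998 m/s; crossing time = 253 / 2.998 = 84.384 s.
Net downstream speed = 0.432 m/s.
Drift = 0.432 × 84.384 = 36.493 m (downstream).

36.5 m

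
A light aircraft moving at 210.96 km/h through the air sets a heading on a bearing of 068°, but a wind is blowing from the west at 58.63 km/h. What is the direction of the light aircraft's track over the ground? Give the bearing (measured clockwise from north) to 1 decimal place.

072.7°

Taking east as x and north as y: velocity relative to the air = (195.599, 79.027) km/h; the air relative to ground = (58.630, 0.000) km/h.
Velocity relative to ground = (195.599, 79.027) + (58.630, 0.000) = (254.229, 79.027) km/h.
Bearing = atan2(254.23, 79.03) = 72.73° clockwise from north.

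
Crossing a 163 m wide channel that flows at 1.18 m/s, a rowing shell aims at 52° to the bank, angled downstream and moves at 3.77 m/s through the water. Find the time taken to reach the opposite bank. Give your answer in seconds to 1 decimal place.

54.9 s

The component of the rowing shell's velocity perpendicular to the bank is 3.77 × sin 52° = 2.971 m/s.
The flow acts along the bank and has no component across it.
Time = 163 / 2.971 = 54.867 s.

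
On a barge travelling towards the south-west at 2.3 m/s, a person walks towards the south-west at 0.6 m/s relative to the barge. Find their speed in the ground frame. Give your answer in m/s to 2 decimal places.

Taking east as x and north as y: barge velocity = (-1.626, -1.626) m/s; person velocity relative to barge = (-0.424, -0.424) m/s.
Velocity relative to ground = (-1.626, -1.626) + (-0.424, -0.424) = (-2.051, -2.051) m/s.
Speed = |(-2.051, -2.051)| = 2.900 m/s.

2.90 m/s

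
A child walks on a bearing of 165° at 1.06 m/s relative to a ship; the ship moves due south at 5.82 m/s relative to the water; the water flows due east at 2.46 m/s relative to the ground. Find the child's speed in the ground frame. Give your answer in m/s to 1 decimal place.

7.4 m/s

In east/north components (m/s): child relative to ship = (0.274, -1.024); ship relative to water = (0.000, -5.820); water relative to ground = (2.460, 0.000).
Sum = (2.734, -6.844) m/s.
Speed = |(2.734, -6.844)| = 7.370 m/s.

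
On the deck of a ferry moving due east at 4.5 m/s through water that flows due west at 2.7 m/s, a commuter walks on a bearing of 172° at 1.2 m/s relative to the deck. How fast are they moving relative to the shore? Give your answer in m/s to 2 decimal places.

In east/north components (m/s): commuter relative to ferry = (0.167, -1.188); ferry relative to water = (4.500, 0.000); water relative to ground = (-2.700, 0.000).
Sum = (1.967, -1.188) m/s.
Speed = |(1.967, -1.188)| = 2.298 m/s.

2.30 m/s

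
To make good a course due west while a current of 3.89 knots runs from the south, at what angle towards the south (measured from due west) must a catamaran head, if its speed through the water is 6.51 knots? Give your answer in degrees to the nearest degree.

The current pushes perpendicular to the desired track; the heading must have a component into the current equal to 3.89 knots: 6.51 sin θ = 3.89.
sin θ = 0.5975, so θ = 36.694°.

37°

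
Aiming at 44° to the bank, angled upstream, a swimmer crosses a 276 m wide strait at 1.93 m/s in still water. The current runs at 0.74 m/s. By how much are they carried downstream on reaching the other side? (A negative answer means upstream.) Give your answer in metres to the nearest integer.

-133 m

Perpendicular speed = 1.341 m/s; crossing time = 276 / 1.341 = 205.864 s.
Net downstream speed = -0.648 m/s.
Drift = -0.648 × 205.864 = -133.467 m (upstream).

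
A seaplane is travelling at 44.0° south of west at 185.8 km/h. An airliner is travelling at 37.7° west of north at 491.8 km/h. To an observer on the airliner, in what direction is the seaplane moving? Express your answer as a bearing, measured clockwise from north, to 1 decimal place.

Taking east as x and north as y: seaplane velocity = (-133.653, -129.068) km/h; airliner velocity = (-300.749, 389.124) km/h.
Velocity of seaplane relative to airliner = (-133.653, -129.068) − (-300.749, 389.124) = (167.096, -518.191) km/h.
Bearing = atan2(167.10, -518.19) = 162.13° clockwise from north.

162.1°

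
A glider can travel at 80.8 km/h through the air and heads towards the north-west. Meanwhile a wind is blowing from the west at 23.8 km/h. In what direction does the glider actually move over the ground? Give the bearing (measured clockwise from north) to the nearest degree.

330°

Taking east as x and north as y: velocity relative to the air = (-57.134, 57.134) km/h; the air relative to ground = (23.800, 0.000) km/h.
Velocity relative to ground = (-57.134, 57.134) + (23.800, 0.000) = (-33.334, 57.134) km/h.
Bearing = atan2(-33.33, 57.13) = 329.74° clockwise from north.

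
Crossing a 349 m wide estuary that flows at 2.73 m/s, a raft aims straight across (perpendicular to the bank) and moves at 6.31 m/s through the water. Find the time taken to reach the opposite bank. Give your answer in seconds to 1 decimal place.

The component of the raft's velocity perpendicular to the bank is 6.31 m/s.
The current is parallel to the bank, so it does not affect the crossing time.
Time = 349 / 6.310 = 55.309 s.

55.3 s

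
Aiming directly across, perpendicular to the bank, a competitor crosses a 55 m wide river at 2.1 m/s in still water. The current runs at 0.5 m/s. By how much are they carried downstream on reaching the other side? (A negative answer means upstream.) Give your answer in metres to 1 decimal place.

Perpendicular speed = 2.100 m/s; crossing time = 55 / 2.100 = 26.190 s.
Net downstream speed = 0.500 m/s.
Drift = 0.500 × 26.190 = 13.095 m (downstream).

13.1 m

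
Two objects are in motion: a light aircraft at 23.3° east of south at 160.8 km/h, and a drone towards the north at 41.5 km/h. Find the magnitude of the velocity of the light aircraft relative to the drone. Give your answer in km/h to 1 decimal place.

Taking east as x and north as y: light aircraft velocity = (63.604, -147.686) km/h; drone velocity = (0.000, 41.500) km/h.
Velocity of light aircraft relative to drone = (63.604, -147.686) − (0.000, 41.500) = (63.604, -189.186) km/h.
Magnitude = |(63.604, -189.186)| = 199.592 km/h.

199.6 km/h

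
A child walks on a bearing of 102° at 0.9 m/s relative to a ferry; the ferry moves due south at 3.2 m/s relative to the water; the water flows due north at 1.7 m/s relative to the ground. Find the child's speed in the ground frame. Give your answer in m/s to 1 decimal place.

1.9 m/s

In east/north components (m/s): child relative to ferry = (0.880, -0.187); ferry relative to water = (0.000, -3.200); water relative to ground = (0.000, 1.700).
Sum = (0.880, -1.687) m/s.
Speed = |(0.880, -1.687)| = 1.903 m/s.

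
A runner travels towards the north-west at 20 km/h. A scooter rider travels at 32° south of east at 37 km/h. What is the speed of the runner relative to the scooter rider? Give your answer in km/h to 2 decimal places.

Taking east as x and north as y: runner velocity = (-14.142, 14.142) km/h; scooter rider velocity = (31.378, -19.607) km/h.
Velocity of runner relative to scooter rider = (-14.142, 14.142) − (31.378, -19.607) = (-45.520, 33.749) km/h.
Magnitude = |(-45.520, 33.749)| = 56.666 km/h.

56.67 km/h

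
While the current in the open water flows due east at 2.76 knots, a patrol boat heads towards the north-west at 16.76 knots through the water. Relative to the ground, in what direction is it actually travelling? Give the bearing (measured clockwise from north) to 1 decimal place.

Taking east as x and north as y: velocity relative to the water = (-11.851, 11.851) knots; the water relative to ground = (2.760, 0.000) knots.
Velocity relative to ground = (-11.851, 11.851) + (2.760, 0.000) = (-9.091, 11.851) knots.
Bearing = atan2(-9.09, 11.85) = 322.51° clockwise from north.

322.5°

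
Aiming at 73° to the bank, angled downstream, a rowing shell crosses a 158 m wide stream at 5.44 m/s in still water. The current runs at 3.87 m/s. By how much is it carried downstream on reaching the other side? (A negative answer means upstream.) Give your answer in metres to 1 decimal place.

165.8 m

Perpendicular speed = 5.202 m/s; crossing time = 158 / 5.202 = 30.371 s.
Net downstream speed = 5.461 m/s.
Drift = 5.461 × 30.371 = 165.842 m (downstream).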